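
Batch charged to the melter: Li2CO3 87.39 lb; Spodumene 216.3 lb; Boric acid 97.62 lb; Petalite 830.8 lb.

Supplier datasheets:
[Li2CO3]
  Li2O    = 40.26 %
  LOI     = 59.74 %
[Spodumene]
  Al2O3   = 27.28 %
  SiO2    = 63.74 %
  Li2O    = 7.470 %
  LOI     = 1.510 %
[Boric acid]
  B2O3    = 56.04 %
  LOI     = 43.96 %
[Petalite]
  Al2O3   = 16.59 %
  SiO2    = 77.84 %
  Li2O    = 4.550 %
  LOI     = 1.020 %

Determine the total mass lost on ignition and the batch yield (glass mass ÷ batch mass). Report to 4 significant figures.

LOI loss = 106.9 lb; glass = 1125 lb; yield = 91.33%

Each numeric step holds full float precision throughout — the intermediate values are rounded to 4 significant figures wherever printed; exactly one rounding is applied to every reported figure; the derived quantities are computed from the batch weights at 1125 lb of glass in full float precision (glass mass, the totals, four oxide percentages, LOI, yield), as set out in either problem or answer.
Per-material ignition loss:
  Li2CO3: 87.39 × 0.5974 = 52.21 lb
  Spodumene: 216.3 × 0.01510 = 3.266 lb
  Boric acid: 97.62 × 0.4396 = 42.91 lb
  Petalite: 830.8 × 0.01020 = 8.474 lb
Total LOI = 106.9 lb
Glass = batch − LOI = 1232 − 106.9 = 1125 lb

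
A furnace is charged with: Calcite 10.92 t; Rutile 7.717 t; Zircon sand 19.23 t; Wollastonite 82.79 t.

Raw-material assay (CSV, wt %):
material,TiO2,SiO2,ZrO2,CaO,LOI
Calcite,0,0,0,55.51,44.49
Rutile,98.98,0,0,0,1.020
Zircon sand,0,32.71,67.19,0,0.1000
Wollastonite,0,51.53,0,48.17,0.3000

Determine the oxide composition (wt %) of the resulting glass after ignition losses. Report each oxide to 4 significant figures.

Mid-chain values appear, rounded to four significant figures, alongside each step. The working math keeps exact precision at each step — each reported result undergoes a single rounding — derived quantities are carried in full float precision (LOI, net glass mass, the totals, the yield, the four compositions) starting from the weights for 115.5 t of glass, as quoted within the problem or the answer.
Oxide masses out of the charge:
  TiO2: 7.717·0.9898 = 7.638 t
  SiO2: 19.23·0.3271 + 82.79·0.5153 = 48.95 t
  ZrO2: 19.23·0.6719 = 12.92 t
  CaO: 10.92·0.5551 + 82.79·0.4817 = 45.94 t
LOI: 10.92·0.4449 + 7.717·0.01020 + 19.23·0.001000 + 82.79·0.003000 = 5.205 t
The glass mass, total less LOI, = 120.7 − 5.205 = 115.5 t (matching Σ of the oxides)
oxide / glass × 100 gives the wt %

Glass mass = 115.5 t (batch 120.7 − LOI 5.205).
Composition: TiO2 6.616%, SiO2 42.40%, ZrO2 11.19%, CaO 39.79%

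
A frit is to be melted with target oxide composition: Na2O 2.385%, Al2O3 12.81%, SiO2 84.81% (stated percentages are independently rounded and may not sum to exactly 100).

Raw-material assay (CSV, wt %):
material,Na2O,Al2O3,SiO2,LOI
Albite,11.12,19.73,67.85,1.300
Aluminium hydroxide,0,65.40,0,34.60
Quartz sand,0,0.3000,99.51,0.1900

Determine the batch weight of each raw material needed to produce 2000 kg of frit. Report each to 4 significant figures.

Batch per 2000 kg frit:
  Albite: 429.0 kg
  Aluminium hydroxide: 255.9 kg
  Quartz sand: 1412 kg
Total batch = 2097 kg; LOI loss = 96.80 kg; yield = 95.38%

Each numeric step holds exact precision in all steps; the intermediate values are shown rounded to 4 significant digits as written; each reported number takes just one rounding — derived quantities are rebuilt starting from the weights on 2000 kg of glass at exact precision (LOI, yield, three oxide percentages, glass mass, totals) precisely as stated by the problem or the answer.
Target masses of each oxide per 2000 kg frit:
  Na2O: 2.385% × 2000 = 47.70 kg
  Al2O3: 12.81% × 2000 = 256.2 kg
  SiO2: 84.81% × 2000 = 1696 kg
Mass-balance tally per oxide with the batch weights as given, versus the basis set out (each sum matches its target mass net of answer rounding effects):
  Na2O: 429.0·0.1112 = 47.70 kg (target 47.70 kg)
  Al2O3: 429.0·0.1973 + 255.9·0.6540 + 1412·0.003000 = 256.2 kg (target 256.2 kg)
  SiO2: 429.0·0.6785 + 1412·0.9951 = 1696 kg (target 1696 kg)
Mass balance on the glass: total charge less LOI = 2000 kg (the Σ of target masses is 2000 kg; stated basis 2000 kg — gaps are rounding artifacts).
Total batch = Σ batch = 2097 kg; LOI removed, Σ of batch·LOI: 96.80 kg; yield, glass over the total, = 95.38%.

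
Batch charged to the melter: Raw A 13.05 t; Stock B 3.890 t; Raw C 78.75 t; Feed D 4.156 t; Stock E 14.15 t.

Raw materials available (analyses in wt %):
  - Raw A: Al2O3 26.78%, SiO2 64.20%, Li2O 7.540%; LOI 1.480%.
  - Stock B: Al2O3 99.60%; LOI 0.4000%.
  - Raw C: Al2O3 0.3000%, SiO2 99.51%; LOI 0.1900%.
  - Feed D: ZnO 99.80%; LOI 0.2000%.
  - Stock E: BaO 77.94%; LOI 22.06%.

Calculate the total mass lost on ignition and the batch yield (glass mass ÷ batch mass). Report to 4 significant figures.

Every computation keeps exact precision through every step; rounding to four significant digits governs each working value as displayed. Each reported result is rounded only once — the derived quantities (LOI, the yield, net glass mass, totals, the five compositions) are computed at full float precision from the batch weights at 110.5 t of glass precisely as stated by question or answer.
Per-material ignition loss:
  Raw A: 13.05 × 0.01480 = 0.1931 t
  Stock B: 3.890 × 0.004000 = 0.01556 t
  Raw C: 78.75 × 0.001900 = 0.1496 t
  Feed D: 4.156 × 0.002000 = 0.008312 t
  Stock E: 14.15 × 0.2206 = 3.121 t
Total LOI = 3.488 t
Glass = batch − LOI = 114.0 − 3.488 = 110.5 t

LOI loss = 3.488 t; glass = 110.5 t; yield = 96.94%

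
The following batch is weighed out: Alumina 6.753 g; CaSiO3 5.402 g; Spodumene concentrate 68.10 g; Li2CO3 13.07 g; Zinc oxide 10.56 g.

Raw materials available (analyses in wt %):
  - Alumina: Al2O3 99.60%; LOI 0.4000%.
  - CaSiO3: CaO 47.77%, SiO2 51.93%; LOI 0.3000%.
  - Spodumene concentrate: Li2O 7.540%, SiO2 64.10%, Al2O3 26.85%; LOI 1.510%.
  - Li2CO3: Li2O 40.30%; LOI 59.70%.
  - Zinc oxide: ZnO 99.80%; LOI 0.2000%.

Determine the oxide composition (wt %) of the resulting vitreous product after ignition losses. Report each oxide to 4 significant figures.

Glass mass = 94.99 g (batch 103.9 − LOI 8.895).
Composition: Li2O 10.95%, CaO 2.717%, SiO2 48.91%, Al2O3 26.33%, ZnO 11.09%

In-progress results appear (rounded to 4 significant figures) when written out; each numeric step runs at exact precision from start to finish. Every reported result takes exactly one rounding; the derived quantities (the five compositions, totals, ignition loss, net glass mass, yield) are re-derived from the batch weights per 94.99 g of glass in full float precision as given in the question or the answer.
Mass of each oxide from the mix:
  Li2O: 68.10·0.07540 + 13.07·0.4030 = 10.40 g
  CaO: 5.402·0.4777 = 2.581 g
  SiO2: 5.402·0.5193 + 68.10·0.6410 = 46.46 g
  Al2O3: 6.753·0.9960 + 68.10·0.2685 = 25.01 g
  ZnO: 10.56·0.9980 = 10.54 g
LOI: 6.753·0.004000 + 5.402·0.003000 + 68.10·0.01510 + 13.07·0.5970 + 10.56·0.002000 = 8.895 g
batch − LOI leaves glass = 103.9 − 8.895 = 94.99 g (the oxide masses sum to this)
each oxide over glass, ×100, is wt %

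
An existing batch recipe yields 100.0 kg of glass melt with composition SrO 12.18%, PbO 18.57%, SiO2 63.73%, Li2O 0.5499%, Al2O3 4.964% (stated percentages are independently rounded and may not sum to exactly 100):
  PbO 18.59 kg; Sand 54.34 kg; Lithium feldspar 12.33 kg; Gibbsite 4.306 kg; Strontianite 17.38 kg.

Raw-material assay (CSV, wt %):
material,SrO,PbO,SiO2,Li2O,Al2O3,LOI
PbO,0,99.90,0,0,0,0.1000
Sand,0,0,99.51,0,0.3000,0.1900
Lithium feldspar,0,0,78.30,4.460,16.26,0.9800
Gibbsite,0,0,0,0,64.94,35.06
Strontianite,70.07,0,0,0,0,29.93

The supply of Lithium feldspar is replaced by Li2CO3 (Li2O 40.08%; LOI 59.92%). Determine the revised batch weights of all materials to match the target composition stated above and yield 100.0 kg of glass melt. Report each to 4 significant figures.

Revised batch per 100.0 kg glass melt:
  PbO: 18.59 kg
  Sand: 64.04 kg
  Li2CO3: 1.372 kg
  Gibbsite: 7.348 kg
  Strontianite: 17.38 kg
Total batch = 108.7 kg; LOI loss = 8.740 kg

The whole derivation maintains full precision end to end. In-progress results are displayed, rounded to 4 significant figures, in the working — every reported figure is rounded just once — all derived quantities are computed using the weight values at 100.0 kg of glass at exact precision (LOI, yield, totals, net glass mass, five oxide percentages) as given in question or answer.
Oxide-by-oxide targets in 100.0 kg glass melt:
  SrO: 12.18% × 100.0 = 12.18 kg
  PbO: 18.57% × 100.0 = 18.57 kg
  SiO2: 63.73% × 100.0 = 63.73 kg
  Li2O: 0.5499% × 100.0 = 0.5499 kg
  Al2O3: 4.964% × 100.0 = 4.964 kg
Oxide-by-oxide audit on the weights just shown, for the quoted basis mass (summed amounts equal target values given rounding of the digits):
  SrO: 17.38·0.7007 = 12.18 kg (target 12.18 kg)
  PbO: 18.59·0.9990 = 18.57 kg (target 18.57 kg)
  SiO2: 64.04·0.9951 = 63.73 kg (target 63.73 kg)
  Li2O: 1.372·0.4008 = 0.5499 kg (target 0.5499 kg)
  Al2O3: 64.04·0.003000 + 7.348·0.6494 = 4.964 kg (target 4.964 kg)
Glass-mass sanity pass: total charge less LOI = 99.99 kg (targets for the oxides total 99.99 kg; versus the stated basis of 100.0 kg — any gap is answer rounding).
Total batch = Σ batch = 108.7 kg; LOI removed, Σ of batch·LOI: 8.740 kg; yield = glass ÷ total batch = 91.96%.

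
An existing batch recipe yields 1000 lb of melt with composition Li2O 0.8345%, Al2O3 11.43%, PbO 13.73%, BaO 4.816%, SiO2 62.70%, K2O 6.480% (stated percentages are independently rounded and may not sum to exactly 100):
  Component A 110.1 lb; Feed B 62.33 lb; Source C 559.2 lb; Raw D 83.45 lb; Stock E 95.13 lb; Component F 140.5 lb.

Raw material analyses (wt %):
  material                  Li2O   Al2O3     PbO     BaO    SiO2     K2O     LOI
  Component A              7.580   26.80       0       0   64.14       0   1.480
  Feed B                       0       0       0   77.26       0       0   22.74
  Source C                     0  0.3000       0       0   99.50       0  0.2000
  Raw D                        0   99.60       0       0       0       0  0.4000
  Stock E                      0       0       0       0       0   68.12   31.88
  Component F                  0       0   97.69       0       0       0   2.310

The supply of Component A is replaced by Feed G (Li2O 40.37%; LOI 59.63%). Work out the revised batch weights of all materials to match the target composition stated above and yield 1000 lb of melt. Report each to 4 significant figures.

Revised batch per 1000 lb melt:
  Feed G: 20.67 lb
  Feed B: 62.33 lb
  Source C: 630.2 lb
  Raw D: 112.9 lb
  Stock E: 95.13 lb
  Component F: 140.5 lb
Total batch = 1062 lb; LOI loss = 61.78 lb

Intermediates are shown (rounded to four significant digits) across the worked steps. All arithmetic runs at exact precision at every stage. A single rounding completes each reported number. Derived quantities (the six compositions, yield, net glass mass, ignition loss, totals) are re-derived starting from the weights per 1000 lb of glass in full float precision precisely as stated by the problem or the answer.
Oxide-by-oxide targets in 1000 lb melt:
  Li2O: 0.8345% × 1000 = 8.345 lb
  Al2O3: 11.43% × 1000 = 114.3 lb
  PbO: 13.73% × 1000 = 137.3 lb
  BaO: 4.816% × 1000 = 48.16 lb
  SiO2: 62.70% × 1000 = 627.0 lb
  K2O: 6.480% × 1000 = 64.80 lb
Per-oxide balance check from the weights as reported, against the basis in use (sum by sum, the targets are met given rounding of the digits):
  Li2O: 20.67·0.4037 = 8.344 lb (target 8.345 lb)
  Al2O3: 630.2·0.003000 + 112.9·0.9960 = 114.3 lb (target 114.3 lb)
  PbO: 140.5·0.9769 = 137.3 lb (target 137.3 lb)
  BaO: 62.33·0.7726 = 48.16 lb (target 48.16 lb)
  SiO2: 630.2·0.9950 = 627.0 lb (target 627.0 lb)
  K2O: 95.13·0.6812 = 64.80 lb (target 64.80 lb)
Glass-mass sanity pass: the batch minus its LOI: 999.9 lb (the targets, summed, come to 999.9 lb; the stated basis being 1000 lb — gaps are rounding artifacts).
Total batch = Σ batch = 1062 lb; LOI removed, Σ of batch·LOI: 61.78 lb; as yield: glass ÷ batch → 94.18%.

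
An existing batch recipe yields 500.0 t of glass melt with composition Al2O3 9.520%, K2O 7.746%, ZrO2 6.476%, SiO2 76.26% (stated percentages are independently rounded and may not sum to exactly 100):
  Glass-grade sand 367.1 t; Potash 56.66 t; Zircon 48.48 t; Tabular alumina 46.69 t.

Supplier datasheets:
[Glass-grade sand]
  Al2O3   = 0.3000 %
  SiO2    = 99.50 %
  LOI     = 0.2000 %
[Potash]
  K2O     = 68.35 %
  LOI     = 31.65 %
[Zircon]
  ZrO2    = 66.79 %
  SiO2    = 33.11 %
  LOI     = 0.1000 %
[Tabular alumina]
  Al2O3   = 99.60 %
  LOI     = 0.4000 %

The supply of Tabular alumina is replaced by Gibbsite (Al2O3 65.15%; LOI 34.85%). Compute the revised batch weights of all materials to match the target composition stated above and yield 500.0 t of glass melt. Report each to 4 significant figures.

Revised batch per 500.0 t glass melt:
  Glass-grade sand: 367.1 t
  Potash: 56.66 t
  Zircon: 48.48 t
  Gibbsite: 71.37 t
Total batch = 543.6 t; LOI loss = 43.59 t

Each numeric step keeps full precision at all times; values along the way are printed (rounded to four significant figures) as written. Each reported number receives exactly one rounding — derived quantities, including the totals, four oxide percentages, the yield, ignition loss, net glass mass, are computed from the batch weights per 500.0 t of glass in exact precision, exactly as printed in the question or the answer.
Target masses of each oxide per 500.0 t glass melt:
  Al2O3: 9.520% × 500.0 = 47.60 t
  K2O: 7.746% × 500.0 = 38.73 t
  ZrO2: 6.476% × 500.0 = 32.38 t
  SiO2: 76.26% × 500.0 = 381.3 t
Sums-versus-targets review given the weights on record, per the basis as stated (sum by sum, the targets are met within answer rounding):
  Al2O3: 367.1·0.003000 + 71.37·0.6515 = 47.60 t (target 47.60 t)
  K2O: 56.66·0.6835 = 38.73 t (target 38.73 t)
  ZrO2: 48.48·0.6679 = 32.38 t (target 32.38 t)
  SiO2: 367.1·0.9950 + 48.48·0.3311 = 381.3 t (target 381.3 t)
Glass-mass closure: batch Σ − ignition loss = 500.0 t (the targets, summed, come to 500.0 t; basis as stated: 500.0 t — deltas are rounding alone).
Total batch = Σ batch = 543.6 t; Σ batch·LOI gives LOI loss = 43.59 t; as yield: glass ÷ batch → 91.98%.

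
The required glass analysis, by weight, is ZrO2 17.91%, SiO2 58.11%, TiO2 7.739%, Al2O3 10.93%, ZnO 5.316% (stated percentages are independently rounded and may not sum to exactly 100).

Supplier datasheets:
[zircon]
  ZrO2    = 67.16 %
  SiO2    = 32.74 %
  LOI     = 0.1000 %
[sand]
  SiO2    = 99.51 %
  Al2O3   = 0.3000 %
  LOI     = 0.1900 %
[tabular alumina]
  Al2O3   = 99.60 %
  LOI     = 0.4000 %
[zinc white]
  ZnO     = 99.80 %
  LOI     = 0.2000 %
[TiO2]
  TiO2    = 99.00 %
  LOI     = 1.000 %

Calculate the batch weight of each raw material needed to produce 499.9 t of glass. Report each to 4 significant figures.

Each numeric step keeps full float precision from start to finish. The intermediate values are shown rounded to four significant figures on the page. Each reported number includes exactly one rounding — all derived quantities, which include yield, net glass mass, five oxide percentages, ignition loss, totals, are carried at full precision, as written in the problem or the answer, using the weight values per 499.9 t of glass.
The oxide mass targets at 499.9 t glass:
  ZrO2: 17.91% × 499.9 = 89.53 t
  SiO2: 58.11% × 499.9 = 290.5 t
  TiO2: 7.739% × 499.9 = 38.69 t
  Al2O3: 10.93% × 499.9 = 54.64 t
  ZnO: 5.316% × 499.9 = 26.57 t
A balance pass over the oxides, with the batch weights as given, at the basis given (delivered sums recover each target given rounding of the digits):
  ZrO2: 133.3·0.6716 = 89.52 t (target 89.53 t)
  SiO2: 133.3·0.3274 + 248.1·0.9951 = 290.5 t (target 290.5 t)
  TiO2: 39.08·0.9900 = 38.69 t (target 38.69 t)
  Al2O3: 248.1·0.003000 + 54.11·0.9960 = 54.64 t (target 54.64 t)
  ZnO: 26.63·0.9980 = 26.58 t (target 26.57 t)
Glass-mass closure: batch total minus LOI = 500.0 t (oxide target masses add up to 499.9 t; versus the stated basis of 499.9 t — a pure rounding effect).
Adding the batch up: Σ batch = 501.2 t; ignition loss, Σ(batch × LOI) = 1.265 t; yield: glass divided by total = 99.75%.

Batch per 499.9 t glass:
  zircon: 133.3 t
  sand: 248.1 t
  tabular alumina: 54.11 t
  zinc white: 26.63 t
  TiO2: 39.08 t
Total batch = 501.2 t; LOI loss = 1.265 t; yield = 99.75%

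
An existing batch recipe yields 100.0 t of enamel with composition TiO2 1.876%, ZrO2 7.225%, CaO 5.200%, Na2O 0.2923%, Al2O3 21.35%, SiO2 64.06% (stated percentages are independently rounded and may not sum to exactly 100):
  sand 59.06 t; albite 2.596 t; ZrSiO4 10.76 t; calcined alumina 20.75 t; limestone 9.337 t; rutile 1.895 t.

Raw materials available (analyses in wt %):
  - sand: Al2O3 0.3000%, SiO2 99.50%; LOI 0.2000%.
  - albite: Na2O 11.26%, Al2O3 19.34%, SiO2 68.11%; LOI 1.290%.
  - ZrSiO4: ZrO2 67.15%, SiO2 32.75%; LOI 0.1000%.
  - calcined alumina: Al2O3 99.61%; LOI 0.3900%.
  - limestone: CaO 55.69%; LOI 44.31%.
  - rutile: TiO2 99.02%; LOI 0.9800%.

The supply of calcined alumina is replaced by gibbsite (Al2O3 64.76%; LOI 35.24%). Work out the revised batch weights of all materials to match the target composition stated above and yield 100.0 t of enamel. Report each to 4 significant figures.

The intermediate values are printed, rounded to four significant digits, at each printed step. All arithmetic maintains exact precision in all steps — exactly one rounding is applied to every reported number. Derived quantities are re-derived from the weighed amounts for 100.0 t of glass at full float precision (the yield, the six compositions, LOI, the totals, net glass mass) as given in the question or the answer.
Oxide-by-oxide targets in 100.0 t enamel:
  TiO2: 1.876% × 100.0 = 1.876 t
  ZrO2: 7.225% × 100.0 = 7.225 t
  CaO: 5.200% × 100.0 = 5.200 t
  Na2O: 0.2923% × 100.0 = 0.2923 t
  Al2O3: 21.35% × 100.0 = 21.35 t
  SiO2: 64.06% × 100.0 = 64.06 t
Mass-balance tally per oxide applying the batch weights above, for the quoted basis mass (each sum matches its target mass modulo rounding of the values):
  TiO2: 1.895·0.9902 = 1.876 t (target 1.876 t)
  ZrO2: 10.76·0.6715 = 7.225 t (target 7.225 t)
  CaO: 9.337·0.5569 = 5.200 t (target 5.200 t)
  Na2O: 2.596·0.1126 = 0.2923 t (target 0.2923 t)
  Al2O3: 59.06·0.003000 + 2.596·0.1934 + 31.92·0.6476 = 21.35 t (target 21.35 t)
  SiO2: 59.06·0.9950 + 2.596·0.6811 + 10.76·0.3275 = 64.06 t (target 64.06 t)
Consistency of the glass mass: whole batch net of LOI = 100.0 t (summing oxide targets gives 100.0 t; stated basis 100.0 t — deltas are rounding alone).
Total batch = Σ batch = 115.6 t; Σ batch·LOI gives LOI loss = 15.57 t; yield: glass divided by total = 86.53%.

Revised batch per 100.0 t enamel:
  sand: 59.06 t
  albite: 2.596 t
  ZrSiO4: 10.76 t
  gibbsite: 31.92 t
  limestone: 9.337 t
  rutile: 1.895 t
Total batch = 115.6 t; LOI loss = 15.57 t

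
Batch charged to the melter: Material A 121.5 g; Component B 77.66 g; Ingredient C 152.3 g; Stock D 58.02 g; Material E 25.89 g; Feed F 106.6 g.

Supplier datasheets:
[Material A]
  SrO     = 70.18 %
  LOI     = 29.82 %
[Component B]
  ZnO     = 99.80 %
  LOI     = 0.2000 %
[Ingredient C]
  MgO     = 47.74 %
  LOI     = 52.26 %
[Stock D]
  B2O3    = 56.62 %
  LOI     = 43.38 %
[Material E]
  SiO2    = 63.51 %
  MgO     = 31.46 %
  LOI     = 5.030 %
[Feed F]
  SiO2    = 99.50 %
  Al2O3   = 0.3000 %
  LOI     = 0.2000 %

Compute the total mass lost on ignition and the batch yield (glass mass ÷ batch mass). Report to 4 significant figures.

LOI loss = 142.7 g; glass = 399.3 g; yield = 73.68%

Intermediates appear, rounded to 4 significant figures, in the printout. All internal work holds full precision from start to finish — every reported figure is rounded only once — derived quantities (glass mass, the totals, the six compositions, yield, LOI) are recomputed at exact precision using the weight values per 399.3 g of glass, exactly as printed in the question or the answer.
Loss on ignition, line by line:
  Material A: 121.5 × 0.2982 = 36.23 g
  Component B: 77.66 × 0.002000 = 0.1553 g
  Ingredient C: 152.3 × 0.5226 = 79.59 g
  Stock D: 58.02 × 0.4338 = 25.17 g
  Material E: 25.89 × 0.05030 = 1.302 g
  Feed F: 106.6 × 0.002000 = 0.2132 g
Total LOI = 142.7 g
Glass = batch − LOI = 542.0 − 142.7 = 399.3 g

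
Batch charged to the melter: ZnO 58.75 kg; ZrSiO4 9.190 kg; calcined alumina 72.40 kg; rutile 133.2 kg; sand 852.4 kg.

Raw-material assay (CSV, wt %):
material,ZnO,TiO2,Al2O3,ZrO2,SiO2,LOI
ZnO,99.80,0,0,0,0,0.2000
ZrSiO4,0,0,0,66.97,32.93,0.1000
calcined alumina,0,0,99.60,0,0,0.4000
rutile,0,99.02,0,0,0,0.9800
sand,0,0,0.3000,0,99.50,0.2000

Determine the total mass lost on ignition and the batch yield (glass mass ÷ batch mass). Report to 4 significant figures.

LOI loss = 3.426 kg; glass = 1123 kg; yield = 99.70%

The whole derivation carries full float precision in every operation; mid-chain values are shown with 4-significant-digit rounding alongside each step; each reported figure is rounded only once. Derived quantities, including ignition loss, the yield, five oxide percentages, the totals, glass mass, are computed using the weight values for 1123 kg of glass in full float precision as they appear in the question or the answer.
LOI of each material in turn:
  ZnO: 58.75 × 0.002000 = 0.1175 kg
  ZrSiO4: 9.190 × 0.001000 = 0.009190 kg
  calcined alumina: 72.40 × 0.004000 = 0.2896 kg
  rutile: 133.2 × 0.009800 = 1.305 kg
  sand: 852.4 × 0.002000 = 1.705 kg
Total LOI = 3.426 kg
Glass = batch − LOI = 1126 − 3.426 = 1123 kg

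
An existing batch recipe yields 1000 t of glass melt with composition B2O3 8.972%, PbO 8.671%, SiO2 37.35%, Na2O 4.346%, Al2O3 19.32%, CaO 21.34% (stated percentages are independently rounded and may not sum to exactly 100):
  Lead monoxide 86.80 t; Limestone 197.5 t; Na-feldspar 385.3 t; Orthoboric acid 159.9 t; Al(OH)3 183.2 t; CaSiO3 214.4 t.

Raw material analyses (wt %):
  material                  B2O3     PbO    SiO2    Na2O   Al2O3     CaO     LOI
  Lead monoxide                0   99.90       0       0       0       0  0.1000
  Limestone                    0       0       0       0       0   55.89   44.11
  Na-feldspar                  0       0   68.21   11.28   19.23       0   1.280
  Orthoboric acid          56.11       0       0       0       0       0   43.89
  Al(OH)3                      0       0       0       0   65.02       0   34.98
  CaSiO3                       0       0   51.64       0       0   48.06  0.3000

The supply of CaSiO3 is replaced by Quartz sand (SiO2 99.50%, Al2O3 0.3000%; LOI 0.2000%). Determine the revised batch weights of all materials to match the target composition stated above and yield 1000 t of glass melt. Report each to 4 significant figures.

Revised batch per 1000 t glass melt:
  Lead monoxide: 86.80 t
  Limestone: 381.8 t
  Na-feldspar: 385.3 t
  Orthoboric acid: 159.9 t
  Al(OH)3: 182.7 t
  Quartz sand: 111.3 t
Total batch = 1308 t; LOI loss = 307.7 t

The intermediate values are shown with 4-significant-figure rounding as written — the whole derivation maintains full precision through the solve. Each reported value carries a single rounding; the derived quantities (the yield, net glass mass, LOI, the totals, the six compositions) are rebuilt in exact precision using the weight values on 1000 t of glass as written in the problem or the answer.
Per-oxide target masses for 1000 t glass melt:
  B2O3: 8.972% × 1000 = 89.72 t
  PbO: 8.671% × 1000 = 86.71 t
  SiO2: 37.35% × 1000 = 373.5 t
  Na2O: 4.346% × 1000 = 43.46 t
  Al2O3: 19.32% × 1000 = 193.2 t
  CaO: 21.34% × 1000 = 213.4 t
Verifying the oxide balance on the weights just shown, at the basis given (summed amounts equal target values given rounding of the digits):
  B2O3: 159.9·0.5611 = 89.72 t (target 89.72 t)
  PbO: 86.80·0.9990 = 86.71 t (target 86.71 t)
  SiO2: 385.3·0.6821 + 111.3·0.9950 = 373.6 t (target 373.5 t)
  Na2O: 385.3·0.1128 = 43.46 t (target 43.46 t)
  Al2O3: 385.3·0.1923 + 182.7·0.6502 + 111.3·0.003000 = 193.2 t (target 193.2 t)
  CaO: 381.8·0.5589 = 213.4 t (target 213.4 t)
Glass-mass sanity pass: total charge less LOI = 1000 t (oxide target masses add up to 1000 t; stated basis 1000 t — rounding explains the deltas).
Batch grand total — Σ batch = 1308 t; Σ batch·LOI gives LOI loss = 307.7 t; the yield ratio, glass ÷ batch: 76.47%.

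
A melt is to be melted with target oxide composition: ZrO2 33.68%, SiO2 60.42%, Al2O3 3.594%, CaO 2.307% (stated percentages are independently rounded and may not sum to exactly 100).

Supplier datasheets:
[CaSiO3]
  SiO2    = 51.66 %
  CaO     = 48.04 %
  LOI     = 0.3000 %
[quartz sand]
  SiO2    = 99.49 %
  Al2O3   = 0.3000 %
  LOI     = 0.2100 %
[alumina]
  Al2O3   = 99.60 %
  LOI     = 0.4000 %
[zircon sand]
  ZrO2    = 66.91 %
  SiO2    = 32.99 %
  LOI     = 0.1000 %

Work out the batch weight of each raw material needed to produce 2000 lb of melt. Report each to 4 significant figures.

Values along the way are shown with 4-significant-figure rounding within the worked lines — every computation maintains full precision from start to finish. Each reported figure receives exactly one rounding. The derived quantities, which include the yield, four oxide percentages, ignition loss, the totals, net glass mass, are carried in full precision, as written in the problem or answer text, from the weighed amounts per 2000 lb of glass.
The oxide mass targets at 2000 lb melt:
  ZrO2: 33.68% × 2000 = 673.6 lb
  SiO2: 60.42% × 2000 = 1208 lb
  Al2O3: 3.594% × 2000 = 71.88 lb
  CaO: 2.307% × 2000 = 46.14 lb
Oxide-by-oxide audit per the reported batch figures, per the basis as stated (target by target, the sums agree up to rounding of the answer):
  ZrO2: 1007·0.6691 = 673.8 lb (target 673.6 lb)
  SiO2: 96.04·0.5166 + 830.9·0.9949 + 1007·0.3299 = 1208 lb (target 1208 lb)
  Al2O3: 830.9·0.003000 + 69.67·0.9960 = 71.88 lb (target 71.88 lb)
  CaO: 96.04·0.4804 = 46.14 lb (target 46.14 lb)
The glass-mass cross-check: whole batch net of LOI = 2000 lb (the targets, summed, come to 2000 lb; the stated basis being 2000 lb — differing by rounding only).
Batch total: Σ batch = 2004 lb; LOI removed, Σ of batch·LOI: 3.319 lb; yield, glass over the total, = 99.83%.

Batch per 2000 lb melt:
  CaSiO3: 96.04 lb
  quartz sand: 830.9 lb
  alumina: 69.67 lb
  zircon sand: 1007 lb
Total batch = 2004 lb; LOI loss = 3.319 lb; yield = 99.83%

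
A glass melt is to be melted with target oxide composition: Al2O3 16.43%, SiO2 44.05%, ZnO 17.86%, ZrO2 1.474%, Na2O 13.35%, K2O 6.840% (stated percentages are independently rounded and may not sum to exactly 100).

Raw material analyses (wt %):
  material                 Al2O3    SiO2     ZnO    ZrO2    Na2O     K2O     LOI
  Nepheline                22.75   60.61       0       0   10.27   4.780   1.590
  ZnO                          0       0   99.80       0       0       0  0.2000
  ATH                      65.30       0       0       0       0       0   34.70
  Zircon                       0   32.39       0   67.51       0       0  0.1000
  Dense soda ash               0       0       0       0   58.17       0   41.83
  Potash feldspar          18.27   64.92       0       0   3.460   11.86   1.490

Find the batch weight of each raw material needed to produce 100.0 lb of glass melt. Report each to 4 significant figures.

Batch per 100.0 lb glass melt:
  Nepheline: 17.13 lb
  ZnO: 17.90 lb
  ATH: 4.988 lb
  Zircon: 2.183 lb
  Dense soda ash: 16.91 lb
  Potash feldspar: 50.77 lb
Total batch = 109.9 lb; LOI loss = 9.871 lb; yield = 91.02%

In-progress results appear, rounded to 4 significant digits, within the worked lines. Every computation maintains full float precision at all times — each reported value receives exactly one rounding; all derived quantities, including yield, totals, six oxide percentages, ignition loss, net glass mass, are recomputed starting from the weights at 100.0 lb of glass in full float precision, as given in either problem or answer.
Target masses of each oxide per 100.0 lb glass melt:
  Al2O3: 16.43% × 100.0 = 16.43 lb
  SiO2: 44.05% × 100.0 = 44.05 lb
  ZnO: 17.86% × 100.0 = 17.86 lb
  ZrO2: 1.474% × 100.0 = 1.474 lb
  Na2O: 13.35% × 100.0 = 13.35 lb
  K2O: 6.840% × 100.0 = 6.840 lb
Mass-balance tally per oxide using the reported weights, on the stated basis (sum by sum, the targets are met up to rounding of the answer):
  Al2O3: 17.13·0.2275 + 4.988·0.6530 + 50.77·0.1827 = 16.43 lb (target 16.43 lb)
  SiO2: 17.13·0.6061 + 2.183·0.3239 + 50.77·0.6492 = 44.05 lb (target 44.05 lb)
  ZnO: 17.90·0.9980 = 17.86 lb (target 17.86 lb)
  ZrO2: 2.183·0.6751 = 1.474 lb (target 1.474 lb)
  Na2O: 17.13·0.1027 + 16.91·0.5817 + 50.77·0.03460 = 13.35 lb (target 13.35 lb)
  K2O: 17.13·0.04780 + 50.77·0.1186 = 6.840 lb (target 6.840 lb)
Glass mass check: whole batch net of LOI = 100.0 lb (summing oxide targets gives 100.0 lb; basis as stated: 100.0 lb — rounding explains the deltas).
Whole-batch sum: Σ batch = 109.9 lb; the LOI term Σ batch·LOI equals 9.871 lb; yield, glass over the total, = 91.02%.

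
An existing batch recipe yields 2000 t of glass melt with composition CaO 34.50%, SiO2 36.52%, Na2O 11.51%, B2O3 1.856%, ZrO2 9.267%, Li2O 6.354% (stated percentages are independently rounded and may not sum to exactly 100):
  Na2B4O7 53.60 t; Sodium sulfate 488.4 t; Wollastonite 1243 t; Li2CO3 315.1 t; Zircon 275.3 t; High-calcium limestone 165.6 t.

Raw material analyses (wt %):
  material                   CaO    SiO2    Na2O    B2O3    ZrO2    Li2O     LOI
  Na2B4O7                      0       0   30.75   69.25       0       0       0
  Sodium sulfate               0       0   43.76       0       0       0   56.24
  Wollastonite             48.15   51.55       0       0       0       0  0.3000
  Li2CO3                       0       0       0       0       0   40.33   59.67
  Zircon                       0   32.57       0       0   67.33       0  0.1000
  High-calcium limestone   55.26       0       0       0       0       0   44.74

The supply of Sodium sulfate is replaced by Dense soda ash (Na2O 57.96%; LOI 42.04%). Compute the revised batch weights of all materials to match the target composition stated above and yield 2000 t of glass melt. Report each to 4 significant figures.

Revised batch per 2000 t glass melt:
  Na2B4O7: 53.60 t
  Dense soda ash: 368.7 t
  Wollastonite: 1243 t
  Li2CO3: 315.1 t
  Zircon: 275.3 t
  High-calcium limestone: 165.6 t
Total batch = 2421 t; LOI loss = 421.1 t

Working values are shown with 4-significant-figure rounding between the steps — the whole derivation keeps full precision end to end. Each reported value takes a single rounding. The derived quantities are rebuilt at exact precision (the yield, glass mass, the totals, ignition loss, six oxide percentages) from the batch weights at 2000 t of glass, as written in question or answer.
Target masses of each oxide per 2000 t glass melt:
  CaO: 34.50% × 2000 = 690.0 t
  SiO2: 36.52% × 2000 = 730.4 t
  Na2O: 11.51% × 2000 = 230.2 t
  B2O3: 1.856% × 2000 = 37.12 t
  ZrO2: 9.267% × 2000 = 185.3 t
  Li2O: 6.354% × 2000 = 127.1 t
A balance pass over the oxides, using the reported weights, relative to the basis at hand (sums match the target masses up to rounding of the answer):
  CaO: 1243·0.4815 + 165.6·0.5526 = 690.0 t (target 690.0 t)
  SiO2: 1243·0.5155 + 275.3·0.3257 = 730.4 t (target 730.4 t)
  Na2O: 53.60·0.3075 + 368.7·0.5796 = 230.2 t (target 230.2 t)
  B2O3: 53.60·0.6925 = 37.12 t (target 37.12 t)
  ZrO2: 275.3·0.6733 = 185.4 t (target 185.3 t)
  Li2O: 315.1·0.4033 = 127.1 t (target 127.1 t)
The glass-mass cross-check: batch total minus LOI = 2000 t (the Σ of target masses is 2000 t; basis as stated: 2000 t — any gap is answer rounding).
Adding the batch up: Σ batch = 2421 t; loss to ignition Σ batch·LOI = 421.1 t; as yield: glass ÷ batch → 82.61%.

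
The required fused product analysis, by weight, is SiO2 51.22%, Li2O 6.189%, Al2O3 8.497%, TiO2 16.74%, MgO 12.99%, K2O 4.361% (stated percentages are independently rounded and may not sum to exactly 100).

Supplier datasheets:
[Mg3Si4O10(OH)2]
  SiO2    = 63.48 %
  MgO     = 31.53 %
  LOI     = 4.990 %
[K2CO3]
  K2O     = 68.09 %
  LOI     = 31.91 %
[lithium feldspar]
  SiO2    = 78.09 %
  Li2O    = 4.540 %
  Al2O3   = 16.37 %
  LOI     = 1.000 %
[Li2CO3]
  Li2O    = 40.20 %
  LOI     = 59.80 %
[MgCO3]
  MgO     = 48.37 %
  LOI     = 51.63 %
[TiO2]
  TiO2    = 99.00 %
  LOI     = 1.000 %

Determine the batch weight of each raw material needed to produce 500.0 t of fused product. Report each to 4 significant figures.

Batch per 500.0 t fused product:
  Mg3Si4O10(OH)2: 84.17 t
  K2CO3: 32.02 t
  lithium feldspar: 259.5 t
  Li2CO3: 47.67 t
  MgCO3: 79.41 t
  TiO2: 84.55 t
Total batch = 587.3 t; LOI loss = 87.36 t; yield = 85.12%

All internal work runs at full float precision at every stage — values along the way are shown with 4-significant-figure rounding as written; every reported result takes just one rounding. The derived quantities (yield, LOI, six oxide percentages, net glass mass, the totals) are recomputed in full precision starting from the weights at 500.0 t of glass as given in either problem or answer.
Target oxide masses per 500.0 t fused product:
  SiO2: 51.22% × 500.0 = 256.1 t
  Li2O: 6.189% × 500.0 = 30.94 t
  Al2O3: 8.497% × 500.0 = 42.48 t
  TiO2: 16.74% × 500.0 = 83.70 t
  MgO: 12.99% × 500.0 = 64.95 t
  K2O: 4.361% × 500.0 = 21.80 t
Sums-versus-targets review applying the batch weights above, versus the basis set out (sum by sum, the targets are met once rounding is allowed for):
  SiO2: 84.17·0.6348 + 259.5·0.7809 = 256.1 t (target 256.1 t)
  Li2O: 259.5·0.04540 + 47.67·0.4020 = 30.94 t (target 30.94 t)
  Al2O3: 259.5·0.1637 = 42.48 t (target 42.48 t)
  TiO2: 84.55·0.9900 = 83.70 t (target 83.70 t)
  MgO: 84.17·0.3153 + 79.41·0.4837 = 64.95 t (target 64.95 t)
  K2O: 32.02·0.6809 = 21.80 t (target 21.80 t)
Consistency of the glass mass: total charge less LOI = 500.0 t (summing oxide targets gives 500.0 t; against the stated basis, 500.0 t — differing by rounding only).
Batch total: Σ batch = 587.3 t; LOI removed, Σ of batch·LOI: 87.36 t; the yield ratio, glass ÷ batch: 85.12%.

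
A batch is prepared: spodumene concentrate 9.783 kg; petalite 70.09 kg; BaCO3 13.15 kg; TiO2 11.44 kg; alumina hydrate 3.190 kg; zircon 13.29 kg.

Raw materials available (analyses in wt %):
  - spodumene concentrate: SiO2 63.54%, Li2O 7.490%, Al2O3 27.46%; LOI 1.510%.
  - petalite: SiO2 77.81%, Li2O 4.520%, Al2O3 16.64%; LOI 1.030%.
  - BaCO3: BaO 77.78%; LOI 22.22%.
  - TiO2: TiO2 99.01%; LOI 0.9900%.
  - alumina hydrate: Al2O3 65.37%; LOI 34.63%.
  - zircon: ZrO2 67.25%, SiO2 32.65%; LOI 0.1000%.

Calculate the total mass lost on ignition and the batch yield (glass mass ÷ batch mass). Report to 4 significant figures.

Exact precision is carried through the solve — in-progress results appear (rounded to four significant digits) across the worked steps; a single rounding completes every reported figure — the derived quantities are rebuilt in exact precision (the totals, LOI, the yield, net glass mass, six oxide percentages) from the batch weights per 115.9 kg of glass, as set out in the problem or answer text.
Material-by-material LOI:
  spodumene concentrate: 9.783 × 0.01510 = 0.1477 kg
  petalite: 70.09 × 0.01030 = 0.7219 kg
  BaCO3: 13.15 × 0.2222 = 2.922 kg
  TiO2: 11.44 × 0.009900 = 0.1133 kg
  alumina hydrate: 3.190 × 0.3463 = 1.105 kg
  zircon: 13.29 × 0.001000 = 0.01329 kg
Total LOI = 5.023 kg
Glass = batch − LOI = 120.9 − 5.023 = 115.9 kg

LOI loss = 5.023 kg; glass = 115.9 kg; yield = 95.85%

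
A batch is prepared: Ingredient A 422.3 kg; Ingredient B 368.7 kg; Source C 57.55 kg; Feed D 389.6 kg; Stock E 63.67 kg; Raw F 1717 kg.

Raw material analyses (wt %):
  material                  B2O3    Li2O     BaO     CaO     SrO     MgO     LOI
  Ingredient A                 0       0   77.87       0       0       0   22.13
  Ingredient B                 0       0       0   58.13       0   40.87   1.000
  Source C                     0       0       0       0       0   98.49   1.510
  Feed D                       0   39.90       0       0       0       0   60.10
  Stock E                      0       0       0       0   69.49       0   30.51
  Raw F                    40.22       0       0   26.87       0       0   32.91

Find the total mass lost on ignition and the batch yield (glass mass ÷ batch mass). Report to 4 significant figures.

The intermediate values are printed with 4-significant-digit rounding as written; the whole derivation holds full precision throughout. Each reported figure is rounded once only; the derived quantities, which include yield, ignition loss, totals, the six compositions, glass mass, are recomputed at exact precision, as given in the question or the answer, using the weight values on 2102 kg of glass.
Per-material ignition loss:
  Ingredient A: 422.3 × 0.2213 = 93.45 kg
  Ingredient B: 368.7 × 0.01000 = 3.687 kg
  Source C: 57.55 × 0.01510 = 0.8690 kg
  Feed D: 389.6 × 0.6010 = 234.1 kg
  Stock E: 63.67 × 0.3051 = 19.43 kg
  Raw F: 1717 × 0.3291 = 565.1 kg
Total LOI = 916.7 kg
Glass = batch − LOI = 3019 − 916.7 = 2102 kg

LOI loss = 916.7 kg; glass = 2102 kg; yield = 69.64%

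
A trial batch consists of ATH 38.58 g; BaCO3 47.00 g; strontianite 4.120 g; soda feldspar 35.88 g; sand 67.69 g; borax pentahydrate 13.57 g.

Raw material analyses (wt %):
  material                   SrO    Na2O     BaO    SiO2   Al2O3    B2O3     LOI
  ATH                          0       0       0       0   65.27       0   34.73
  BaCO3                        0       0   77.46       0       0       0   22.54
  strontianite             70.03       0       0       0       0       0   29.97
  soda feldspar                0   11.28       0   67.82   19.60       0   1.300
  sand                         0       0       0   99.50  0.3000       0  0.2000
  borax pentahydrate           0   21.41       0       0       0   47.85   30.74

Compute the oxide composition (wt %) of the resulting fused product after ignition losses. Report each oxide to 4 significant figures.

Glass mass = 176.8 g (batch 206.8 − LOI 30.00).
Composition: SrO 1.632%, Na2O 3.932%, BaO 20.59%, SiO2 51.85%, Al2O3 18.33%, B2O3 3.672%

Mid-chain values appear (rounded to four significant digits) at each printed step. The working math runs at full precision at each step — every reported value is rounded exactly once. Derived quantities (glass mass, the six compositions, ignition loss, the yield, totals) are rebuilt at exact precision starting from the weights on 176.8 g of glass, as given in either problem or answer.
Mass of each oxide from the mix:
  SrO: 4.120·0.7003 = 2.885 g
  Na2O: 35.88·0.1128 + 13.57·0.2141 = 6.953 g
  BaO: 47.00·0.7746 = 36.41 g
  SiO2: 35.88·0.6782 + 67.69·0.9950 = 91.69 g
  Al2O3: 38.58·0.6527 + 35.88·0.1960 + 67.69·0.003000 = 32.42 g
  B2O3: 13.57·0.4785 = 6.493 g
LOI: 38.58·0.3473 + 47.00·0.2254 + 4.120·0.2997 + 35.88·0.01300 + 67.69·0.002000 + 13.57·0.3074 = 30.00 g
batch − LOI leaves glass = 206.8 − 30.00 = 176.8 g (the oxide masses sum to this)
oxide / glass × 100 gives the wt %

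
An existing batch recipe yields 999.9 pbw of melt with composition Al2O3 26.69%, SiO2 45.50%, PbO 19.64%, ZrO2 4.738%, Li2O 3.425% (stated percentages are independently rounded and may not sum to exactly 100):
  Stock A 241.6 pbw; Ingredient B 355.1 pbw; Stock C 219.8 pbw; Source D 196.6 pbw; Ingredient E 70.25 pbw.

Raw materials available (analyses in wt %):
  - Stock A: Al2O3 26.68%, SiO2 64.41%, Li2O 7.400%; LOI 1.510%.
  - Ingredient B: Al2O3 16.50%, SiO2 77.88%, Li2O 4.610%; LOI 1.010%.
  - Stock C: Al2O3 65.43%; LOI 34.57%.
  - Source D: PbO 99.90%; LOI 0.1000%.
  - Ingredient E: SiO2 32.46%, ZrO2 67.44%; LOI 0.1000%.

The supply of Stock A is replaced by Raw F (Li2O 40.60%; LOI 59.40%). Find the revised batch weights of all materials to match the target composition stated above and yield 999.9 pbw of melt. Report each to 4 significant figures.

All internal work maintains full float precision throughout. Rounding to four significant digits governs every mid-chain value as shown — each reported figure takes just one rounding — derived quantities (the yield, net glass mass, totals, five oxide percentages, LOI) are re-derived at full float precision from the weighed amounts per 999.9 pbw of glass exactly as printed in problem or answer.
Target oxide masses per 999.9 pbw melt:
  Al2O3: 26.69% × 999.9 = 266.9 pbw
  SiO2: 45.50% × 999.9 = 455.0 pbw
  PbO: 19.64% × 999.9 = 196.4 pbw
  ZrO2: 4.738% × 999.9 = 47.38 pbw
  Li2O: 3.425% × 999.9 = 34.25 pbw
Balance tally, oxide-wise, on the weights just shown, for the quoted basis mass (sums match the target masses modulo rounding of the values):
  Al2O3: 554.9·0.1650 + 267.9·0.6543 = 266.8 pbw (target 266.9 pbw)
  SiO2: 554.9·0.7788 + 70.25·0.3246 = 455.0 pbw (target 455.0 pbw)
  PbO: 196.6·0.9990 = 196.4 pbw (target 196.4 pbw)
  ZrO2: 70.25·0.6744 = 47.38 pbw (target 47.38 pbw)
  Li2O: 21.34·0.4060 + 554.9·0.04610 = 34.24 pbw (target 34.25 pbw)
The glass-mass cross-check: whole batch net of LOI = 999.8 pbw (per-oxide target masses sum to 999.8 pbw; the stated basis being 999.9 pbw — differing by rounding only).
Summing the batch: Σ batch = 1111 pbw; LOI loss = Σ batch·LOI = 111.2 pbw; yield, glass over the total, = 89.99%.

Revised batch per 999.9 pbw melt:
  Raw F: 21.34 pbw
  Ingredient B: 554.9 pbw
  Stock C: 267.9 pbw
  Source D: 196.6 pbw
  Ingredient E: 70.25 pbw
Total batch = 1111 pbw; LOI loss = 111.2 pbw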